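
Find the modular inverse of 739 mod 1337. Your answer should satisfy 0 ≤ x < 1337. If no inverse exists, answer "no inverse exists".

Apply the Euclidean algorithm to 1337 and 739:
1337 = 1·739 + 598
739 = 1·598 + 141
598 = 4·141 + 34
141 = 4·34 + 5
34 = 6·5 + 4
5 = 1·4 + 1
4 = 4·1 + 0
The gcd is 1. Working backward:
1 = 5 − 4
1 = −34 + 7·5
1 = 7·141 − 29·34
1 = −29·598 + 123·141
1 = 123·739 − 152·598
1 = −152·1337 + 275·739
So 739·275 ≡ 1 (mod 1337).

275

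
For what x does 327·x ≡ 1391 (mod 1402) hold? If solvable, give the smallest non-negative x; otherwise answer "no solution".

433

First find gcd(327, 1402):
1402 = 4*327 + 94
327 = 3*94 + 45
94 = 2*45 + 4
45 = 11*4 + 1
4 = 4*1 + 0
gcd = 1, so a unique solution mod 1402 exists.
Back-substitute for the Bézout coefficients:
1 = 45 − 11·4
1 = −11·94 + 23·45
1 = 23·327 − 80·94
1 = −80·1402 + 343·327
So 327·(343) ≡ 1 (mod 1402), giving 327⁻¹ ≡ 343.
x ≡ 327⁻¹·1391 ≡ 343·1391 ≡ 433 (mod 1402).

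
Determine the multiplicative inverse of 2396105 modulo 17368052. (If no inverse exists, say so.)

4311285

Run Euclid on (17368052, 2396105):
17368052 = 7*2396105 + 595317
2396105 = 4*595317 + 14837
595317 = 40*14837 + 1837
14837 = 8*1837 + 141
1837 = 13*141 + 4
141 = 35*4 + 1
4 = 4*1 + 0
Since gcd(2396105, 17368052) = 1, back-substitute to write 1 as a combination:
1 = 141 − 35·4
1 = −35·1837 + 456·141
1 = 456·14837 − 3683·1837
1 = −3683·595317 + 147776·14837
1 = 147776·2396105 − 594787·595317
1 = −594787·17368052 + 4311285·2396105
So 2396105·4311285 ≡ 1 (mod 17368052).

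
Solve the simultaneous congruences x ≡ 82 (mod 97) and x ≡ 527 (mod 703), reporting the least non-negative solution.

Write x = 82 + 97·k. Then 97·k ≡ 527 − 82 ≡ 445 (mod 703).
Need 97⁻¹ mod 703. Extended Euclid on (703, 97):
703 = 7×97 + 24
97 = 4×24 + 1
24 = 24×1 + 0
Back-substitute:
1 = 97 − 4·24
1 = −4·703 + 29·97
97⁻¹ ≡ 29 (mod 703), so k ≡ 29·445 ≡ 251 (mod 703).
x = 82 + 97·251 = 24429.

24429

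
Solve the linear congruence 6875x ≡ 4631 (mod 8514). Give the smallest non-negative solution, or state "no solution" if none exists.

553

First find gcd(6875, 8514):
8514 = 1×6875 + 1639
6875 = 4×1639 + 319
1639 = 5×319 + 44
319 = 7×44 + 11
44 = 4×11 + 0
gcd = 11 and 11 | 4631, so solutions exist. Divide through by 11: 625x ≡ 421 (mod 774).
Now find 625⁻¹ mod 774:
774 = 1*625 + 149
625 = 4*149 + 29
149 = 5*29 + 4
29 = 7*4 + 1
4 = 4*1 + 0
Back-substitute:
1 = 29 − 7·4
1 = −7·149 + 36·29
1 = 36·625 − 151·149
1 = −151·774 + 187·625
So 625⁻¹ ≡ 187 (mod 774).
Then x ≡ 187·421 ≡ 553 (mod 774); the smallest non-negative solution is x = 553.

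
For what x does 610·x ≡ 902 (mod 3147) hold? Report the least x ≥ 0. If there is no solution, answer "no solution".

1673

First find gcd(610, 3147):
3147 = 5×610 + 97
610 = 6×97 + 28
97 = 3×28 + 13
28 = 2×13 + 2
13 = 6×2 + 1
2 = 2×1 + 0
gcd = 1, so a unique solution mod 3147 exists.
Back-substitute for the Bézout coefficients:
1 = 13 − 6·2
1 = −6·28 + 13·13
1 = 13·97 − 45·28
1 = −45·610 + 283·97
1 = 283·3147 − 1460·610
So 610·(-1460) ≡ 1 (mod 3147), giving 610⁻¹ ≡ 1687.
x ≡ 610⁻¹·902 ≡ 1687·902 ≡ 1673 (mod 3147).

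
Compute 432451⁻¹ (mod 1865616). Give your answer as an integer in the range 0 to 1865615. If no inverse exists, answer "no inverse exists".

Apply the Euclidean algorithm to 1865616 and 432451:
1865616 = 4×432451 + 135812
432451 = 3×135812 + 25015
135812 = 5×25015 + 10737
25015 = 2×10737 + 3541
10737 = 3×3541 + 114
3541 = 31×114 + 7
114 = 16×7 + 2
7 = 3×2 + 1
2 = 2×1 + 0
Since gcd(432451, 1865616) = 1, back-substitute to write 1 as a combination:
1 = 7 − 3·2
1 = −3·114 + 49·7
1 = 49·3541 − 1522·114
1 = −1522·10737 + 4615·3541
1 = 4615·25015 − 10752·10737
1 = −10752·135812 + 58375·25015
1 = 58375·432451 − 185877·135812
1 = −185877·1865616 + 801883·432451
So 432451·801883 ≡ 1 (mod 1865616).

801883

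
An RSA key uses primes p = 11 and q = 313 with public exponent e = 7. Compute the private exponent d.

φ(n) = (p−1)(q−1) = 10·312 = 3120.
Need d with 7·d ≡ 1 (mod 3120). Apply the extended Euclidean algorithm:
3120 = 445×7 + 5
7 = 1×5 + 2
5 = 2×2 + 1
2 = 2×1 + 0
Back-substitute:
1 = 5 − 2·2
1 = −2·7 + 3·5
1 = 3·3120 − 1337·7
So 7·(-1337) ≡ 1 (mod 3120), hence d ≡ -1337 ≡ 1783 (mod 3120).

1783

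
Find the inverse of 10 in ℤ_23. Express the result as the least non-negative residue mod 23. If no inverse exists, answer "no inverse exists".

7

Extended Euclidean algorithm:
23 = 2·10 + 3
10 = 3·3 + 1
3 = 3·1 + 0
Since gcd(10, 23) = 1, back-substitute to write 1 as a combination:
1 = 10 − 3·3
1 = −3·23 + 7·10
So 10·7 ≡ 1 (mod 23).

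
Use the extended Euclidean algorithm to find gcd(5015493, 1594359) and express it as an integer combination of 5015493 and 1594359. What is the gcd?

Repeated division:
5015493 = 3×1594359 + 232416
1594359 = 6×232416 + 199863
232416 = 1×199863 + 32553
199863 = 6×32553 + 4545
32553 = 7×4545 + 738
4545 = 6×738 + 117
738 = 6×117 + 36
117 = 3×36 + 9
36 = 4×9 + 0
gcd(5015493, 1594359) = 9.
Working backward:
9 = 117 − 3·36
9 = −3·738 + 19·117
9 = 19·4545 − 117·738
9 = −117·32553 + 838·4545
9 = 838·199863 − 5145·32553
9 = −5145·232416 + 5983·199863
9 = 5983·1594359 − 41043·232416
9 = −41043·5015493 + 129112·1594359
So 9 = (-41043)·5015493 + (129112)·1594359.

9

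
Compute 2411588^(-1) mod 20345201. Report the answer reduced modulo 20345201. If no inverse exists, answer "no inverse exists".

Apply the Euclidean algorithm to 20345201 and 2411588:
20345201 = 8×2411588 + 1052497
2411588 = 2×1052497 + 306594
1052497 = 3×306594 + 132715
306594 = 2×132715 + 41164
132715 = 3×41164 + 9223
41164 = 4×9223 + 4272
9223 = 2×4272 + 679
4272 = 6×679 + 198
679 = 3×198 + 85
198 = 2×85 + 28
85 = 3×28 + 1
28 = 28×1 + 0
The gcd is 1. Working backward:
1 = 85 − 3·28
1 = −3·198 + 7·85
1 = 7·679 − 24·198
1 = −24·4272 + 151·679
1 = 151·9223 − 326·4272
1 = −326·41164 + 1455·9223
1 = 1455·132715 − 4691·41164
1 = −4691·306594 + 10837·132715
1 = 10837·1052497 − 37202·306594
1 = −37202·2411588 + 85241·1052497
1 = 85241·20345201 − 719130·2411588
So 2411588·(-719130) ≡ 1 (mod 20345201), and -719130 ≡ 19626071 (mod 20345201).

19626071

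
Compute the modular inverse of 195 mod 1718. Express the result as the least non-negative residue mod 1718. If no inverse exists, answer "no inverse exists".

Extended Euclidean algorithm:
1718 = 8·195 + 158
195 = 1·158 + 37
158 = 4·37 + 10
37 = 3·10 + 7
10 = 1·7 + 3
7 = 2·3 + 1
3 = 3·1 + 0
The gcd is 1. Working backward:
1 = 7 − 2·3
1 = −2·10 + 3·7
1 = 3·37 − 11·10
1 = −11·158 + 47·37
1 = 47·195 − 58·158
1 = −58·1718 + 511·195
So 195·511 ≡ 1 (mod 1718).

511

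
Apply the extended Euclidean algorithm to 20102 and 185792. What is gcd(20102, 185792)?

2

Repeated division:
185792 = 9·20102 + 4874
20102 = 4·4874 + 606
4874 = 8·606 + 26
606 = 23·26 + 8
26 = 3·8 + 2
8 = 4·2 + 0
gcd(20102, 185792) = 2.
Express as a combination:
2 = 26 − 3·8
2 = −3·606 + 70·26
2 = 70·4874 − 563·606
2 = −563·20102 + 2322·4874
2 = 2322·185792 − 21461·20102
So 2 = (2322)·185792 + (-21461)·20102.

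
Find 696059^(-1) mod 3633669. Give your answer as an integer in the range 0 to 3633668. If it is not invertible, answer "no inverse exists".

no inverse exists

Euclidean algorithm on 3633669, 696059:
3633669 = 5×696059 + 153374
696059 = 4×153374 + 82563
153374 = 1×82563 + 70811
82563 = 1×70811 + 11752
70811 = 6×11752 + 299
11752 = 39×299 + 91
299 = 3×91 + 26
91 = 3×26 + 13
26 = 2×13 + 0
The gcd is 13, not 1, hence no inverse exists.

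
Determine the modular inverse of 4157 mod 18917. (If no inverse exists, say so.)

6066

Run Euclid on (18917, 4157):
18917 = 4×4157 + 2289
4157 = 1×2289 + 1868
2289 = 1×1868 + 421
1868 = 4×421 + 184
421 = 2×184 + 53
184 = 3×53 + 25
53 = 2×25 + 3
25 = 8×3 + 1
3 = 3×1 + 0
Since gcd(4157, 18917) = 1, back-substitute to write 1 as a combination:
1 = 25 − 8·3
1 = −8·53 + 17·25
1 = 17·184 − 59·53
1 = −59·421 + 135·184
1 = 135·1868 − 599·421
1 = −599·2289 + 734·1868
1 = 734·4157 − 1333·2289
1 = −1333·18917 + 6066·4157
So 4157·6066 ≡ 1 (mod 18917).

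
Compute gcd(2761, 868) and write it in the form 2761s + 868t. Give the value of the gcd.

Euclidean algorithm:
2761 = 3×868 + 157
868 = 5×157 + 83
157 = 1×83 + 74
83 = 1×74 + 9
74 = 8×9 + 2
9 = 4×2 + 1
2 = 2×1 + 0
gcd(2761, 868) = 1.
Express as a combination:
1 = 9 − 4·2
1 = −4·74 + 33·9
1 = 33·83 − 37·74
1 = −37·157 + 70·83
1 = 70·868 − 387·157
1 = −387·2761 + 1231·868
So 1 = (-387)·2761 + (1231)·868.

1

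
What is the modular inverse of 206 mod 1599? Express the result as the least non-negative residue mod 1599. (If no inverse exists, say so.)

1436

Run Euclid on (1599, 206):
1599 = 7×206 + 157
206 = 1×157 + 49
157 = 3×49 + 10
49 = 4×10 + 9
10 = 1×9 + 1
9 = 9×1 + 0
The gcd is 1. Working backward:
1 = 10 − 9
1 = −49 + 5·10
1 = 5·157 − 16·49
1 = −16·206 + 21·157
1 = 21·1599 − 163·206
So 206·(-163) ≡ 1 (mod 1599), and -163 ≡ 1436 (mod 1599).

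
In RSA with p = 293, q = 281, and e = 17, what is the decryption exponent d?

57713

φ(n) = (p−1)(q−1) = 292·280 = 81760.
Need d with 17·d ≡ 1 (mod 81760). Apply the extended Euclidean algorithm:
81760 = 4809*17 + 7
17 = 2*7 + 3
7 = 2*3 + 1
3 = 3*1 + 0
Back-substitute:
1 = 7 − 2·3
1 = −2·17 + 5·7
1 = 5·81760 − 24047·17
So 17·(-24047) ≡ 1 (mod 81760), hence d ≡ -24047 ≡ 57713 (mod 81760).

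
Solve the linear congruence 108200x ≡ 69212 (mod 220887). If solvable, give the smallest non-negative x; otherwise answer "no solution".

32509

First find gcd(108200, 220887):
220887 = 2*108200 + 4487
108200 = 24*4487 + 512
4487 = 8*512 + 391
512 = 1*391 + 121
391 = 3*121 + 28
121 = 4*28 + 9
28 = 3*9 + 1
9 = 9*1 + 0
gcd = 1, so a unique solution mod 220887 exists.
Back-substitute for the Bézout coefficients:
1 = 28 − 3·9
1 = −3·121 + 13·28
1 = 13·391 − 42·121
1 = −42·512 + 55·391
1 = 55·4487 − 482·512
1 = −482·108200 + 11623·4487
1 = 11623·220887 − 23728·108200
So 108200·(-23728) ≡ 1 (mod 220887), giving 108200⁻¹ ≡ 197159.
x ≡ 108200⁻¹·69212 ≡ 197159·69212 ≡ 32509 (mod 220887).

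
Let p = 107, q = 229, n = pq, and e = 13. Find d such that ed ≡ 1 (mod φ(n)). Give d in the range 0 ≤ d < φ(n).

φ(n) = (p−1)(q−1) = 106·228 = 24168.
Need d with 13·d ≡ 1 (mod 24168). Apply the extended Euclidean algorithm:
24168 = 1859*13 + 1
13 = 13*1 + 0
Back-substitute:
1 = 24168 − 1859·13
So 13·(-1859) ≡ 1 (mod 24168), hence d ≡ -1859 ≡ 22309 (mod 24168).

22309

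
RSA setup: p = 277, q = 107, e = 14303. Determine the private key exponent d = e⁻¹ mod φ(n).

φ(n) = (p−1)(q−1) = 276·106 = 29256.
Need d with 14303·d ≡ 1 (mod 29256). Apply the extended Euclidean algorithm:
29256 = 2*14303 + 650
14303 = 22*650 + 3
650 = 216*3 + 2
3 = 1*2 + 1
2 = 2*1 + 0
Back-substitute:
1 = 3 − 2
1 = −650 + 217·3
1 = 217·14303 − 4775·650
1 = −4775·29256 + 9767·14303
So 14303·9767 ≡ 1 (mod 29256), hence d = 9767.

9767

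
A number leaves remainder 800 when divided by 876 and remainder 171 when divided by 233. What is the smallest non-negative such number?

50732

Write x = 800 + 876·k. Then 876·k ≡ 171 − 800 ≡ 70 (mod 233).
Need 876⁻¹ mod 233. Extended Euclid on (233, 177):
233 = 1·177 + 56
177 = 3·56 + 9
56 = 6·9 + 2
9 = 4·2 + 1
2 = 2·1 + 0
Back-substitute:
1 = 9 − 4·2
1 = −4·56 + 25·9
1 = 25·177 − 79·56
1 = −79·233 + 104·177
876⁻¹ ≡ 104 (mod 233), so k ≡ 104·70 ≡ 57 (mod 233).
x = 800 + 876·57 = 50732.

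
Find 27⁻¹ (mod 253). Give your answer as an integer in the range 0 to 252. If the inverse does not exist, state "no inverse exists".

Extended Euclidean algorithm:
253 = 9·27 + 10
27 = 2·10 + 7
10 = 1·7 + 3
7 = 2·3 + 1
3 = 3·1 + 0
The gcd is 1. Working backward:
1 = 7 − 2·3
1 = −2·10 + 3·7
1 = 3·27 − 8·10
1 = −8·253 + 75·27
So 27·75 ≡ 1 (mod 253).

75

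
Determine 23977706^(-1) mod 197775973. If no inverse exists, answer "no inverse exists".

Run Euclid on (197775973, 23977706):
197775973 = 8*23977706 + 5954325
23977706 = 4*5954325 + 160406
5954325 = 37*160406 + 19303
160406 = 8*19303 + 5982
19303 = 3*5982 + 1357
5982 = 4*1357 + 554
1357 = 2*554 + 249
554 = 2*249 + 56
249 = 4*56 + 25
56 = 2*25 + 6
25 = 4*6 + 1
6 = 6*1 + 0
Since gcd(23977706, 197775973) = 1, back-substitute to write 1 as a combination:
1 = 25 − 4·6
1 = −4·56 + 9·25
1 = 9·249 − 40·56
1 = −40·554 + 89·249
1 = 89·1357 − 218·554
1 = −218·5982 + 961·1357
1 = 961·19303 − 3101·5982
1 = −3101·160406 + 25769·19303
1 = 25769·5954325 − 956554·160406
1 = −956554·23977706 + 3851985·5954325
1 = 3851985·197775973 − 31772434·23977706
Hence 23977706⁻¹ ≡ -31772434 ≡ 166003539 (mod 197775973).

166003539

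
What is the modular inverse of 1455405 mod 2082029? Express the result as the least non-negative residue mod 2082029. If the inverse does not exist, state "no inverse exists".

1567333

gcd(2082029, 1455405) by repeated division:
2082029 = 1*1455405 + 626624
1455405 = 2*626624 + 202157
626624 = 3*202157 + 20153
202157 = 10*20153 + 627
20153 = 32*627 + 89
627 = 7*89 + 4
89 = 22*4 + 1
4 = 4*1 + 0
Since gcd(1455405, 2082029) = 1, back-substitute to write 1 as a combination:
1 = 89 − 22·4
1 = −22·627 + 155·89
1 = 155·20153 − 4982·627
1 = −4982·202157 + 49975·20153
1 = 49975·626624 − 154907·202157
1 = −154907·1455405 + 359789·626624
1 = 359789·2082029 − 514696·1455405
Thus 1455405·(-514696) ≡ 1 (mod 2082029); reducing, -514696 mod 2082029 = 1567333.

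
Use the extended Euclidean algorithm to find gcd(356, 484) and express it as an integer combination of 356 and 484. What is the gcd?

4

Repeated division:
484 = 1×356 + 128
356 = 2×128 + 100
128 = 1×100 + 28
100 = 3×28 + 16
28 = 1×16 + 12
16 = 1×12 + 4
12 = 3×4 + 0
gcd(356, 484) = 4.
Working backward:
4 = 16 − 12
4 = −28 + 2·16
4 = 2·100 − 7·28
4 = −7·128 + 9·100
4 = 9·356 − 25·128
4 = −25·484 + 34·356
So 4 = (-25)·484 + (34)·356.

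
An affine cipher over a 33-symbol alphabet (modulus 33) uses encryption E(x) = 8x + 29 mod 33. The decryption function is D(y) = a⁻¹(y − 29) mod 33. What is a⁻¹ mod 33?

Apply the Euclidean algorithm to 33 and 8:
33 = 4×8 + 1
8 = 8×1 + 0
gcd = 1, so the inverse exists. Back-substitute:
1 = 33 − 4·8
Hence 8⁻¹ ≡ -4 ≡ 29 (mod 33).

29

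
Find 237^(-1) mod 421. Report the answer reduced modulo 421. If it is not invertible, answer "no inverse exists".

286

gcd(421, 237) by repeated division:
421 = 1*237 + 184
237 = 1*184 + 53
184 = 3*53 + 25
53 = 2*25 + 3
25 = 8*3 + 1
3 = 3*1 + 0
The gcd is 1. Working backward:
1 = 25 − 8·3
1 = −8·53 + 17·25
1 = 17·184 − 59·53
1 = −59·237 + 76·184
1 = 76·421 − 135·237
Hence 237⁻¹ ≡ -135 ≡ 286 (mod 421).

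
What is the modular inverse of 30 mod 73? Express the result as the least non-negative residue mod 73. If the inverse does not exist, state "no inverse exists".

Apply the Euclidean algorithm to 73 and 30:
73 = 2*30 + 13
30 = 2*13 + 4
13 = 3*4 + 1
4 = 4*1 + 0
Since gcd(30, 73) = 1, back-substitute to write 1 as a combination:
1 = 13 − 3·4
1 = −3·30 + 7·13
1 = 7·73 − 17·30
Hence 30⁻¹ ≡ -17 ≡ 56 (mod 73).

56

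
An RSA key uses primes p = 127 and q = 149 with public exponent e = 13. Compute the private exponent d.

φ(n) = (p−1)(q−1) = 126·148 = 18648.
Need d with 13·d ≡ 1 (mod 18648). Apply the extended Euclidean algorithm:
18648 = 1434·13 + 6
13 = 2·6 + 1
6 = 6·1 + 0
Back-substitute:
1 = 13 − 2·6
1 = −2·18648 + 2869·13
So 13·2869 ≡ 1 (mod 18648), hence d = 2869.

2869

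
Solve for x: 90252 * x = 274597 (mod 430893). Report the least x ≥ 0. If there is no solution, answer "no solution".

no solution

gcd(90252, 430893):
430893 = 4×90252 + 69885
90252 = 1×69885 + 20367
69885 = 3×20367 + 8784
20367 = 2×8784 + 2799
8784 = 3×2799 + 387
2799 = 7×387 + 90
387 = 4×90 + 27
90 = 3×27 + 9
27 = 3×9 + 0
gcd = 9, but 9 ∤ 274597, so the congruence has no solution.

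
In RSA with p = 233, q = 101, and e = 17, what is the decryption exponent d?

9553

φ(n) = (p−1)(q−1) = 232·100 = 23200.
Need d with 17·d ≡ 1 (mod 23200). Apply the extended Euclidean algorithm:
23200 = 1364*17 + 12
17 = 1*12 + 5
12 = 2*5 + 2
5 = 2*2 + 1
2 = 2*1 + 0
Back-substitute:
1 = 5 − 2·2
1 = −2·12 + 5·5
1 = 5·17 − 7·12
1 = −7·23200 + 9553·17
So 17·9553 ≡ 1 (mod 23200), hence d = 9553.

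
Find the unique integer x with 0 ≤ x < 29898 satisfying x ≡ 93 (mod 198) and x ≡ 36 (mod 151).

489

Write x = 93 + 198·k. Then 198·k ≡ 36 − 93 ≡ 94 (mod 151).
Need 198⁻¹ mod 151. Extended Euclid on (151, 47):
151 = 3·47 + 10
47 = 4·10 + 7
10 = 1·7 + 3
7 = 2·3 + 1
3 = 3·1 + 0
Back-substitute:
1 = 7 − 2·3
1 = −2·10 + 3·7
1 = 3·47 − 14·10
1 = −14·151 + 45·47
198⁻¹ ≡ 45 (mod 151), so k ≡ 45·94 ≡ 2 (mod 151).
x = 93 + 198·2 = 489.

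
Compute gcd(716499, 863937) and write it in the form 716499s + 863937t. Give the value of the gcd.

9

Repeated division:
863937 = 1·716499 + 147438
716499 = 4·147438 + 126747
147438 = 1·126747 + 20691
126747 = 6·20691 + 2601
20691 = 7·2601 + 2484
2601 = 1·2484 + 117
2484 = 21·117 + 27
117 = 4·27 + 9
27 = 3·9 + 0
gcd(716499, 863937) = 9.
Express as a combination:
9 = 117 − 4·27
9 = −4·2484 + 85·117
9 = 85·2601 − 89·2484
9 = −89·20691 + 708·2601
9 = 708·126747 − 4337·20691
9 = −4337·147438 + 5045·126747
9 = 5045·716499 − 24517·147438
9 = −24517·863937 + 29562·716499
So 9 = (-24517)·863937 + (29562)·716499.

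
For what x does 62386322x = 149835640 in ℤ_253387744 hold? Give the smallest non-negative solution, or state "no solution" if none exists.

First find gcd(62386322, 253387744):
253387744 = 4*62386322 + 3842456
62386322 = 16*3842456 + 907026
3842456 = 4*907026 + 214352
907026 = 4*214352 + 49618
214352 = 4*49618 + 15880
49618 = 3*15880 + 1978
15880 = 8*1978 + 56
1978 = 35*56 + 18
56 = 3*18 + 2
18 = 9*2 + 0
gcd = 2 and 2 | 149835640, so solutions exist. Divide through by 2: 31193161x ≡ 74917820 (mod 126693872).
Now find 31193161⁻¹ mod 126693872:
126693872 = 4×31193161 + 1921228
31193161 = 16×1921228 + 453513
1921228 = 4×453513 + 107176
453513 = 4×107176 + 24809
107176 = 4×24809 + 7940
24809 = 3×7940 + 989
7940 = 8×989 + 28
989 = 35×28 + 9
28 = 3×9 + 1
9 = 9×1 + 0
Back-substitute:
1 = 28 − 3·9
1 = −3·989 + 106·28
1 = 106·7940 − 851·989
1 = −851·24809 + 2659·7940
1 = 2659·107176 − 11487·24809
1 = −11487·453513 + 48607·107176
1 = 48607·1921228 − 205915·453513
1 = −205915·31193161 + 3343247·1921228
1 = 3343247·126693872 − 13578903·31193161
So 31193161·(-13578903) ≡ 1 (mod 126693872), i.e. 31193161⁻¹ ≡ 113114969.
Then x ≡ 113114969·74917820 ≡ 64022972 (mod 126693872); the smallest non-negative solution is x = 64022972.

64022972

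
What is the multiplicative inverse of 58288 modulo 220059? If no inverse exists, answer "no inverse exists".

Apply the Euclidean algorithm to 220059 and 58288:
220059 = 3·58288 + 45195
58288 = 1·45195 + 13093
45195 = 3·13093 + 5916
13093 = 2·5916 + 1261
5916 = 4·1261 + 872
1261 = 1·872 + 389
872 = 2·389 + 94
389 = 4·94 + 13
94 = 7·13 + 3
13 = 4·3 + 1
3 = 3·1 + 0
Since gcd(58288, 220059) = 1, back-substitute to write 1 as a combination:
1 = 13 − 4·3
1 = −4·94 + 29·13
1 = 29·389 − 120·94
1 = −120·872 + 269·389
1 = 269·1261 − 389·872
1 = −389·5916 + 1825·1261
1 = 1825·13093 − 4039·5916
1 = −4039·45195 + 13942·13093
1 = 13942·58288 − 17981·45195
1 = −17981·220059 + 67885·58288
So 58288·67885 ≡ 1 (mod 220059).

67885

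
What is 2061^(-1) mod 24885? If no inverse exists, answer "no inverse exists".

no inverse exists

Euclidean algorithm on 24885, 2061:
24885 = 12·2061 + 153
2061 = 13·153 + 72
153 = 2·72 + 9
72 = 8·9 + 0
Since gcd = 9 > 1, 2061 is not a unit mod 24885.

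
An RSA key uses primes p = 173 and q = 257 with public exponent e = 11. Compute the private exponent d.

4003

φ(n) = (p−1)(q−1) = 172·256 = 44032.
Need d with 11·d ≡ 1 (mod 44032). Apply the extended Euclidean algorithm:
44032 = 4002×11 + 10
11 = 1×10 + 1
10 = 10×1 + 0
Back-substitute:
1 = 11 − 10
1 = −44032 + 4003·11
So 11·4003 ≡ 1 (mod 44032), hence d = 4003.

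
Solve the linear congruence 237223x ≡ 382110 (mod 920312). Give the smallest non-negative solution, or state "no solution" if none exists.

First find gcd(237223, 920312):
920312 = 3*237223 + 208643
237223 = 1*208643 + 28580
208643 = 7*28580 + 8583
28580 = 3*8583 + 2831
8583 = 3*2831 + 90
2831 = 31*90 + 41
90 = 2*41 + 8
41 = 5*8 + 1
8 = 8*1 + 0
gcd = 1, so a unique solution mod 920312 exists.
Back-substitute for the Bézout coefficients:
1 = 41 − 5·8
1 = −5·90 + 11·41
1 = 11·2831 − 346·90
1 = −346·8583 + 1049·2831
1 = 1049·28580 − 3493·8583
1 = −3493·208643 + 25500·28580
1 = 25500·237223 − 28993·208643
1 = −28993·920312 + 112479·237223
So 237223·(112479) ≡ 1 (mod 920312), giving 237223⁻¹ ≡ 112479.
x ≡ 237223⁻¹·382110 ≡ 112479·382110 ≡ 780290 (mod 920312).

780290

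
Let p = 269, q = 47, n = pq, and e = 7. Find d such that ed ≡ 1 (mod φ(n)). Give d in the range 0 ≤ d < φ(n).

10567

φ(n) = (p−1)(q−1) = 268·46 = 12328.
Need d with 7·d ≡ 1 (mod 12328). Apply the extended Euclidean algorithm:
12328 = 1761·7 + 1
7 = 7·1 + 0
Back-substitute:
1 = 12328 − 1761·7
So 7·(-1761) ≡ 1 (mod 12328), hence d ≡ -1761 ≡ 10567 (mod 12328).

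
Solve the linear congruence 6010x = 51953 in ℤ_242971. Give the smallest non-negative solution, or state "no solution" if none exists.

First find gcd(6010, 242971):
242971 = 40×6010 + 2571
6010 = 2×2571 + 868
2571 = 2×868 + 835
868 = 1×835 + 33
835 = 25×33 + 10
33 = 3×10 + 3
10 = 3×3 + 1
3 = 3×1 + 0
gcd = 1, so a unique solution mod 242971 exists.
Back-substitute for the Bézout coefficients:
1 = 10 − 3·3
1 = −3·33 + 10·10
1 = 10·835 − 253·33
1 = −253·868 + 263·835
1 = 263·2571 − 779·868
1 = −779·6010 + 1821·2571
1 = 1821·242971 − 73619·6010
So 6010·(-73619) ≡ 1 (mod 242971), giving 6010⁻¹ ≡ 169352.
x ≡ 6010⁻¹·51953 ≡ 169352·51953 ≡ 121575 (mod 242971).

121575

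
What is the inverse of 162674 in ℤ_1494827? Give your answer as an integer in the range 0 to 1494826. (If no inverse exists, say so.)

1033856

Run Euclid on (1494827, 162674):
1494827 = 9·162674 + 30761
162674 = 5·30761 + 8869
30761 = 3·8869 + 4154
8869 = 2·4154 + 561
4154 = 7·561 + 227
561 = 2·227 + 107
227 = 2·107 + 13
107 = 8·13 + 3
13 = 4·3 + 1
3 = 3·1 + 0
Since gcd(162674, 1494827) = 1, back-substitute to write 1 as a combination:
1 = 13 − 4·3
1 = −4·107 + 33·13
1 = 33·227 − 70·107
1 = −70·561 + 173·227
1 = 173·4154 − 1281·561
1 = −1281·8869 + 2735·4154
1 = 2735·30761 − 9486·8869
1 = −9486·162674 + 50165·30761
1 = 50165·1494827 − 460971·162674
Hence 162674⁻¹ ≡ -460971 ≡ 1033856 (mod 1494827).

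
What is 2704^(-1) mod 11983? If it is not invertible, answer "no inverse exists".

11562

Apply the Euclidean algorithm to 11983 and 2704:
11983 = 4·2704 + 1167
2704 = 2·1167 + 370
1167 = 3·370 + 57
370 = 6·57 + 28
57 = 2·28 + 1
28 = 28·1 + 0
Since gcd(2704, 11983) = 1, back-substitute to write 1 as a combination:
1 = 57 − 2·28
1 = −2·370 + 13·57
1 = 13·1167 − 41·370
1 = −41·2704 + 95·1167
1 = 95·11983 − 421·2704
So 2704·(-421) ≡ 1 (mod 11983), and -421 ≡ 11562 (mod 11983).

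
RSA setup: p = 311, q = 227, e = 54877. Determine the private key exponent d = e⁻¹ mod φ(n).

φ(n) = (p−1)(q−1) = 310·226 = 70060.
Need d with 54877·d ≡ 1 (mod 70060). Apply the extended Euclidean algorithm:
70060 = 1*54877 + 15183
54877 = 3*15183 + 9328
15183 = 1*9328 + 5855
9328 = 1*5855 + 3473
5855 = 1*3473 + 2382
3473 = 1*2382 + 1091
2382 = 2*1091 + 200
1091 = 5*200 + 91
200 = 2*91 + 18
91 = 5*18 + 1
18 = 18*1 + 0
Back-substitute:
1 = 91 − 5·18
1 = −5·200 + 11·91
1 = 11·1091 − 60·200
1 = −60·2382 + 131·1091
1 = 131·3473 − 191·2382
1 = −191·5855 + 322·3473
1 = 322·9328 − 513·5855
1 = −513·15183 + 835·9328
1 = 835·54877 − 3018·15183
1 = −3018·70060 + 3853·54877
So 54877·3853 ≡ 1 (mod 70060), hence d = 3853.

3853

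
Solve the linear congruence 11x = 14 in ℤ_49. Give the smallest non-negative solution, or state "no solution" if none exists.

First find gcd(11, 49):
49 = 4·11 + 5
11 = 2·5 + 1
5 = 5·1 + 0
gcd = 1, so a unique solution mod 49 exists.
Back-substitute for the Bézout coefficients:
1 = 11 − 2·5
1 = −2·49 + 9·11
So 11·(9) ≡ 1 (mod 49), giving 11⁻¹ ≡ 9.
x ≡ 11⁻¹·14 ≡ 9·14 ≡ 28 (mod 49).

28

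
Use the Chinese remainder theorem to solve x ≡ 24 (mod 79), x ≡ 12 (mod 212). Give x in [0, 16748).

Write x = 24 + 79·k. Then 79·k ≡ 12 − 24 ≡ 200 (mod 212).
Need 79⁻¹ mod 212. Extended Euclid on (212, 79):
212 = 2×79 + 54
79 = 1×54 + 25
54 = 2×25 + 4
25 = 6×4 + 1
4 = 4×1 + 0
Back-substitute:
1 = 25 − 6·4
1 = −6·54 + 13·25
1 = 13·79 − 19·54
1 = −19·212 + 51·79
79⁻¹ ≡ 51 (mod 212), so k ≡ 51·200 ≡ 24 (mod 212).
x = 24 + 79·24 = 1920.

1920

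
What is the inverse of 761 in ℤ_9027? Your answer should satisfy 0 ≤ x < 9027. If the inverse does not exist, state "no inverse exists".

344

Apply the Euclidean algorithm to 9027 and 761:
9027 = 11·761 + 656
761 = 1·656 + 105
656 = 6·105 + 26
105 = 4·26 + 1
26 = 26·1 + 0
gcd = 1, so the inverse exists. Back-substitute:
1 = 105 − 4·26
1 = −4·656 + 25·105
1 = 25·761 − 29·656
1 = −29·9027 + 344·761
So 761·344 ≡ 1 (mod 9027).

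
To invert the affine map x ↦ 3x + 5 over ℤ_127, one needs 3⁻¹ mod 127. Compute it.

85

gcd(127, 3) by repeated division:
127 = 42·3 + 1
3 = 3·1 + 0
Since gcd(3, 127) = 1, back-substitute to write 1 as a combination:
1 = 127 − 42·3
Thus 3·(-42) ≡ 1 (mod 127); reducing, -42 mod 127 = 85.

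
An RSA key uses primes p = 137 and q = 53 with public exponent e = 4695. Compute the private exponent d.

839

φ(n) = (p−1)(q−1) = 136·52 = 7072.
Need d with 4695·d ≡ 1 (mod 7072). Apply the extended Euclidean algorithm:
7072 = 1×4695 + 2377
4695 = 1×2377 + 2318
2377 = 1×2318 + 59
2318 = 39×59 + 17
59 = 3×17 + 8
17 = 2×8 + 1
8 = 8×1 + 0
Back-substitute:
1 = 17 − 2·8
1 = −2·59 + 7·17
1 = 7·2318 − 275·59
1 = −275·2377 + 282·2318
1 = 282·4695 − 557·2377
1 = −557·7072 + 839·4695
So 4695·839 ≡ 1 (mod 7072), hence d = 839.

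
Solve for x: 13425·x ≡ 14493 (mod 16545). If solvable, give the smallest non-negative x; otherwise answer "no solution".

no solution

gcd(13425, 16545):
16545 = 1·13425 + 3120
13425 = 4·3120 + 945
3120 = 3·945 + 285
945 = 3·285 + 90
285 = 3·90 + 15
90 = 6·15 + 0
gcd = 15, but 15 ∤ 14493, so the congruence has no solution.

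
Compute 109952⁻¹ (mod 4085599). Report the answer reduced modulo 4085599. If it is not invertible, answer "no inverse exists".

Extended Euclidean algorithm:
4085599 = 37×109952 + 17375
109952 = 6×17375 + 5702
17375 = 3×5702 + 269
5702 = 21×269 + 53
269 = 5×53 + 4
53 = 13×4 + 1
4 = 4×1 + 0
Since gcd(109952, 4085599) = 1, back-substitute to write 1 as a combination:
1 = 53 − 13·4
1 = −13·269 + 66·53
1 = 66·5702 − 1399·269
1 = −1399·17375 + 4263·5702
1 = 4263·109952 − 26977·17375
1 = −26977·4085599 + 1002412·109952
So 109952·1002412 ≡ 1 (mod 4085599).

1002412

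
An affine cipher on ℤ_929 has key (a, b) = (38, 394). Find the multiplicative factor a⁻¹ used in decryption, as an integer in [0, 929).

gcd(929, 38) by repeated division:
929 = 24×38 + 17
38 = 2×17 + 4
17 = 4×4 + 1
4 = 4×1 + 0
gcd = 1, so the inverse exists. Back-substitute:
1 = 17 − 4·4
1 = −4·38 + 9·17
1 = 9·929 − 220·38
So 38·(-220) ≡ 1 (mod 929), and -220 ≡ 709 (mod 929).

709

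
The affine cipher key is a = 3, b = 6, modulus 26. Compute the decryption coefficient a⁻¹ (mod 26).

Apply the Euclidean algorithm to 26 and 3:
26 = 8·3 + 2
3 = 1·2 + 1
2 = 2·1 + 0
Since gcd(3, 26) = 1, back-substitute to write 1 as a combination:
1 = 3 − 2
1 = −26 + 9·3
So 3·9 ≡ 1 (mod 26).

9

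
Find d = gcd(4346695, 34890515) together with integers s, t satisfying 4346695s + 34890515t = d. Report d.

Repeated division:
34890515 = 8×4346695 + 116955
4346695 = 37×116955 + 19360
116955 = 6×19360 + 795
19360 = 24×795 + 280
795 = 2×280 + 235
280 = 1×235 + 45
235 = 5×45 + 10
45 = 4×10 + 5
10 = 2×5 + 0
gcd(4346695, 34890515) = 5.
Working backward:
5 = 45 − 4·10
5 = −4·235 + 21·45
5 = 21·280 − 25·235
5 = −25·795 + 71·280
5 = 71·19360 − 1729·795
5 = −1729·116955 + 10445·19360
5 = 10445·4346695 − 388194·116955
5 = −388194·34890515 + 3115997·4346695
So 5 = (-388194)·34890515 + (3115997)·4346695.

5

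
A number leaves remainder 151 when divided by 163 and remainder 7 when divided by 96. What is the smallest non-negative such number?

7975

Write x = 151 + 163·k. Then 163·k ≡ 7 − 151 ≡ 48 (mod 96).
Need 163⁻¹ mod 96. Extended Euclid on (96, 67):
96 = 1·67 + 29
67 = 2·29 + 9
29 = 3·9 + 2
9 = 4·2 + 1
2 = 2·1 + 0
Back-substitute:
1 = 9 − 4·2
1 = −4·29 + 13·9
1 = 13·67 − 30·29
1 = −30·96 + 43·67
163⁻¹ ≡ 43 (mod 96), so k ≡ 43·48 ≡ 48 (mod 96).
x = 151 + 163·48 = 7975.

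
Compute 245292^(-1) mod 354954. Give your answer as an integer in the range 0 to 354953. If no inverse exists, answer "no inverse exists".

Euclidean algorithm on 354954, 245292:
354954 = 1*245292 + 109662
245292 = 2*109662 + 25968
109662 = 4*25968 + 5790
25968 = 4*5790 + 2808
5790 = 2*2808 + 174
2808 = 16*174 + 24
174 = 7*24 + 6
24 = 4*6 + 0
gcd(245292, 354954) = 6 ≠ 1, so 245292 has no multiplicative inverse modulo 354954.

no inverse exists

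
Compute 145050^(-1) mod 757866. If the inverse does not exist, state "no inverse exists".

Euclidean algorithm on 757866, 145050:
757866 = 5*145050 + 32616
145050 = 4*32616 + 14586
32616 = 2*14586 + 3444
14586 = 4*3444 + 810
3444 = 4*810 + 204
810 = 3*204 + 198
204 = 1*198 + 6
198 = 33*6 + 0
The gcd is 6, not 1, hence no inverse exists.

no inverse exists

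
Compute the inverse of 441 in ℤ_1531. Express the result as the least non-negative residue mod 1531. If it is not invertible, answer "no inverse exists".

184

Apply the Euclidean algorithm to 1531 and 441:
1531 = 3×441 + 208
441 = 2×208 + 25
208 = 8×25 + 8
25 = 3×8 + 1
8 = 8×1 + 0
Since gcd(441, 1531) = 1, back-substitute to write 1 as a combination:
1 = 25 − 3·8
1 = −3·208 + 25·25
1 = 25·441 − 53·208
1 = −53·1531 + 184·441
So 441·184 ≡ 1 (mod 1531).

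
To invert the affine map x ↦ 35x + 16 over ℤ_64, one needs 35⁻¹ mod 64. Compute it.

11

Run Euclid on (64, 35):
64 = 1·35 + 29
35 = 1·29 + 6
29 = 4·6 + 5
6 = 1·5 + 1
5 = 5·1 + 0
Since gcd(35, 64) = 1, back-substitute to write 1 as a combination:
1 = 6 − 5
1 = −29 + 5·6
1 = 5·35 − 6·29
1 = −6·64 + 11·35
So 35·11 ≡ 1 (mod 64).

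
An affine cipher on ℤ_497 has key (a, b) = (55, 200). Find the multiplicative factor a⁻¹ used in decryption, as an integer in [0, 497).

Run Euclid on (497, 55):
497 = 9*55 + 2
55 = 27*2 + 1
2 = 2*1 + 0
Since gcd(55, 497) = 1, back-substitute to write 1 as a combination:
1 = 55 − 27·2
1 = −27·497 + 244·55
So 55·244 ≡ 1 (mod 497).

244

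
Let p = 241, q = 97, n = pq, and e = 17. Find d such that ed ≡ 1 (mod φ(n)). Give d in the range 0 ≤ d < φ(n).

φ(n) = (p−1)(q−1) = 240·96 = 23040.
Need d with 17·d ≡ 1 (mod 23040). Apply the extended Euclidean algorithm:
23040 = 1355*17 + 5
17 = 3*5 + 2
5 = 2*2 + 1
2 = 2*1 + 0
Back-substitute:
1 = 5 − 2·2
1 = −2·17 + 7·5
1 = 7·23040 − 9487·17
So 17·(-9487) ≡ 1 (mod 23040), hence d ≡ -9487 ≡ 13553 (mod 23040).

13553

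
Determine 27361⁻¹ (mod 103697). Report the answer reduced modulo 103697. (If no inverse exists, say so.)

55773

Run Euclid on (103697, 27361):
103697 = 3*27361 + 21614
27361 = 1*21614 + 5747
21614 = 3*5747 + 4373
5747 = 1*4373 + 1374
4373 = 3*1374 + 251
1374 = 5*251 + 119
251 = 2*119 + 13
119 = 9*13 + 2
13 = 6*2 + 1
2 = 2*1 + 0
The gcd is 1. Working backward:
1 = 13 − 6·2
1 = −6·119 + 55·13
1 = 55·251 − 116·119
1 = −116·1374 + 635·251
1 = 635·4373 − 2021·1374
1 = −2021·5747 + 2656·4373
1 = 2656·21614 − 9989·5747
1 = −9989·27361 + 12645·21614
1 = 12645·103697 − 47924·27361
Thus 27361·(-47924) ≡ 1 (mod 103697); reducing, -47924 mod 103697 = 55773.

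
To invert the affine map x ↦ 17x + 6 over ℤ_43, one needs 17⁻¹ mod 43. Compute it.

Apply the Euclidean algorithm to 43 and 17:
43 = 2·17 + 9
17 = 1·9 + 8
9 = 1·8 + 1
8 = 8·1 + 0
Since gcd(17, 43) = 1, back-substitute to write 1 as a combination:
1 = 9 − 8
1 = −17 + 2·9
1 = 2·43 − 5·17
Hence 17⁻¹ ≡ -5 ≡ 38 (mod 43).

38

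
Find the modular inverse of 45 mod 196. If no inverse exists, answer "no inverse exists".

Apply the Euclidean algorithm to 196 and 45:
196 = 4×45 + 16
45 = 2×16 + 13
16 = 1×13 + 3
13 = 4×3 + 1
3 = 3×1 + 0
The gcd is 1. Working backward:
1 = 13 − 4·3
1 = −4·16 + 5·13
1 = 5·45 − 14·16
1 = −14·196 + 61·45
So 45·61 ≡ 1 (mod 196).

61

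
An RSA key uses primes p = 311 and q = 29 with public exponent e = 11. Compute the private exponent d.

7891

φ(n) = (p−1)(q−1) = 310·28 = 8680.
Need d with 11·d ≡ 1 (mod 8680). Apply the extended Euclidean algorithm:
8680 = 789×11 + 1
11 = 11×1 + 0
Back-substitute:
1 = 8680 − 789·11
So 11·(-789) ≡ 1 (mod 8680), hence d ≡ -789 ≡ 7891 (mod 8680).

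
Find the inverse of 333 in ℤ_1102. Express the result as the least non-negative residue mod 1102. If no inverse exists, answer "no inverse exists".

781

Run Euclid on (1102, 333):
1102 = 3*333 + 103
333 = 3*103 + 24
103 = 4*24 + 7
24 = 3*7 + 3
7 = 2*3 + 1
3 = 3*1 + 0
Since gcd(333, 1102) = 1, back-substitute to write 1 as a combination:
1 = 7 − 2·3
1 = −2·24 + 7·7
1 = 7·103 − 30·24
1 = −30·333 + 97·103
1 = 97·1102 − 321·333
Hence 333⁻¹ ≡ -321 ≡ 781 (mod 1102).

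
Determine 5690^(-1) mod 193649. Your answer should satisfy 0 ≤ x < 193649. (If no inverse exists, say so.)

106558

gcd(193649, 5690) by repeated division:
193649 = 34*5690 + 189
5690 = 30*189 + 20
189 = 9*20 + 9
20 = 2*9 + 2
9 = 4*2 + 1
2 = 2*1 + 0
Since gcd(5690, 193649) = 1, back-substitute to write 1 as a combination:
1 = 9 − 4·2
1 = −4·20 + 9·9
1 = 9·189 − 85·20
1 = −85·5690 + 2559·189
1 = 2559·193649 − 87091·5690
So 5690·(-87091) ≡ 1 (mod 193649), and -87091 ≡ 106558 (mod 193649).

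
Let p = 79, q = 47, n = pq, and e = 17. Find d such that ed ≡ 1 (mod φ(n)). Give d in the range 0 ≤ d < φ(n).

3377

φ(n) = (p−1)(q−1) = 78·46 = 3588.
Need d with 17·d ≡ 1 (mod 3588). Apply the extended Euclidean algorithm:
3588 = 211·17 + 1
17 = 17·1 + 0
Back-substitute:
1 = 3588 − 211·17
So 17·(-211) ≡ 1 (mod 3588), hence d ≡ -211 ≡ 3377 (mod 3588).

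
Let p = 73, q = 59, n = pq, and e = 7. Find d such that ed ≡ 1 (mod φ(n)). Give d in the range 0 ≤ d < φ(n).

φ(n) = (p−1)(q−1) = 72·58 = 4176.
Need d with 7·d ≡ 1 (mod 4176). Apply the extended Euclidean algorithm:
4176 = 596·7 + 4
7 = 1·4 + 3
4 = 1·3 + 1
3 = 3·1 + 0
Back-substitute:
1 = 4 − 3
1 = −7 + 2·4
1 = 2·4176 − 1193·7
So 7·(-1193) ≡ 1 (mod 4176), hence d ≡ -1193 ≡ 2983 (mod 4176).

2983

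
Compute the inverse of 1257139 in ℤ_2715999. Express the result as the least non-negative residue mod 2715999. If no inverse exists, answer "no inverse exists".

Compute gcd(1257139, 2715999):
2715999 = 2×1257139 + 201721
1257139 = 6×201721 + 46813
201721 = 4×46813 + 14469
46813 = 3×14469 + 3406
14469 = 4×3406 + 845
3406 = 4×845 + 26
845 = 32×26 + 13
26 = 2×13 + 0
gcd(1257139, 2715999) = 13 ≠ 1, so 1257139 has no multiplicative inverse modulo 2715999.

no inverse exists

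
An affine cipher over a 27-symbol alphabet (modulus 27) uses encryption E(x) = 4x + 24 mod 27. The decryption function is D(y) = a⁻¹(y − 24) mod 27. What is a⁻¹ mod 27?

7

Extended Euclidean algorithm:
27 = 6·4 + 3
4 = 1·3 + 1
3 = 3·1 + 0
The gcd is 1. Working backward:
1 = 4 − 3
1 = −27 + 7·4
So 4·7 ≡ 1 (mod 27).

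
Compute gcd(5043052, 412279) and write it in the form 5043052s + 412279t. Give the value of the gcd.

Euclidean algorithm:
5043052 = 12*412279 + 95704
412279 = 4*95704 + 29463
95704 = 3*29463 + 7315
29463 = 4*7315 + 203
7315 = 36*203 + 7
203 = 29*7 + 0
gcd(5043052, 412279) = 7.
Back-substituting:
7 = 7315 − 36·203
7 = −36·29463 + 145·7315
7 = 145·95704 − 471·29463
7 = −471·412279 + 2029·95704
7 = 2029·5043052 − 24819·412279
So 7 = (2029)·5043052 + (-24819)·412279.

7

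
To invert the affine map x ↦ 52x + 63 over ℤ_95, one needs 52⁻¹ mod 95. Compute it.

53

Extended Euclidean algorithm:
95 = 1·52 + 43
52 = 1·43 + 9
43 = 4·9 + 7
9 = 1·7 + 2
7 = 3·2 + 1
2 = 2·1 + 0
Since gcd(52, 95) = 1, back-substitute to write 1 as a combination:
1 = 7 − 3·2
1 = −3·9 + 4·7
1 = 4·43 − 19·9
1 = −19·52 + 23·43
1 = 23·95 − 42·52
Hence 52⁻¹ ≡ -42 ≡ 53 (mod 95).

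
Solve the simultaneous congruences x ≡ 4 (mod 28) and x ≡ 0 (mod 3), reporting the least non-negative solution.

Write x = 4 + 28·k. Then 28·k ≡ 0 − 4 ≡ 2 (mod 3).
Need 28⁻¹ mod 3. Extended Euclid on (3, 1):
3 = 3*1 + 0
28⁻¹ ≡ 1 (mod 3), so k ≡ 1·2 ≡ 2 (mod 3).
x = 4 + 28·2 = 60.

60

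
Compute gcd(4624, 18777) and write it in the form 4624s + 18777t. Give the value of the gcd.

1

Euclidean algorithm:
18777 = 4×4624 + 281
4624 = 16×281 + 128
281 = 2×128 + 25
128 = 5×25 + 3
25 = 8×3 + 1
3 = 3×1 + 0
gcd(4624, 18777) = 1.
Working backward:
1 = 25 − 8·3
1 = −8·128 + 41·25
1 = 41·281 − 90·128
1 = −90·4624 + 1481·281
1 = 1481·18777 − 6014·4624
So 1 = (1481)·18777 + (-6014)·4624.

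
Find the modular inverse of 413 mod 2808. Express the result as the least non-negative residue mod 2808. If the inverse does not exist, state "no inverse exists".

Extended Euclidean algorithm:
2808 = 6×413 + 330
413 = 1×330 + 83
330 = 3×83 + 81
83 = 1×81 + 2
81 = 40×2 + 1
2 = 2×1 + 0
Since gcd(413, 2808) = 1, back-substitute to write 1 as a combination:
1 = 81 − 40·2
1 = −40·83 + 41·81
1 = 41·330 − 163·83
1 = −163·413 + 204·330
1 = 204·2808 − 1387·413
So 413·(-1387) ≡ 1 (mod 2808), and -1387 ≡ 1421 (mod 2808).

1421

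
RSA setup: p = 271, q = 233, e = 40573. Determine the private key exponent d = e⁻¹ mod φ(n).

φ(n) = (p−1)(q−1) = 270·232 = 62640.
Need d with 40573·d ≡ 1 (mod 62640). Apply the extended Euclidean algorithm:
62640 = 1·40573 + 22067
40573 = 1·22067 + 18506
22067 = 1·18506 + 3561
18506 = 5·3561 + 701
3561 = 5·701 + 56
701 = 12·56 + 29
56 = 1·29 + 27
29 = 1·27 + 2
27 = 13·2 + 1
2 = 2·1 + 0
Back-substitute:
1 = 27 − 13·2
1 = −13·29 + 14·27
1 = 14·56 − 27·29
1 = −27·701 + 338·56
1 = 338·3561 − 1717·701
1 = −1717·18506 + 8923·3561
1 = 8923·22067 − 10640·18506
1 = −10640·40573 + 19563·22067
1 = 19563·62640 − 30203·40573
So 40573·(-30203) ≡ 1 (mod 62640), hence d ≡ -30203 ≡ 32437 (mod 62640).

32437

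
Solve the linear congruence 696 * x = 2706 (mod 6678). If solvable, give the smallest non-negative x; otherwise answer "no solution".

167

First find gcd(696, 6678):
6678 = 9·696 + 414
696 = 1·414 + 282
414 = 1·282 + 132
282 = 2·132 + 18
132 = 7·18 + 6
18 = 3·6 + 0
gcd = 6 and 6 | 2706, so solutions exist. Divide through by 6: 116x ≡ 451 (mod 1113).
Now find 116⁻¹ mod 1113:
1113 = 9*116 + 69
116 = 1*69 + 47
69 = 1*47 + 22
47 = 2*22 + 3
22 = 7*3 + 1
3 = 3*1 + 0
Back-substitute:
1 = 22 − 7·3
1 = −7·47 + 15·22
1 = 15·69 − 22·47
1 = −22·116 + 37·69
1 = 37·1113 − 355·116
So 116·(-355) ≡ 1 (mod 1113), i.e. 116⁻¹ ≡ 758.
Then x ≡ 758·451 ≡ 167 (mod 1113); the smallest non-negative solution is x = 167.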